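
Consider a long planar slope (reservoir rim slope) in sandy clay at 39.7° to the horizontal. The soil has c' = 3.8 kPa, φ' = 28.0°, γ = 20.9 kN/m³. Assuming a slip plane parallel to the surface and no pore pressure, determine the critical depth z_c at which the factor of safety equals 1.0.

z_c = 1.03 m

Setting FS = 1.00 in FS = [c' + γz cos²β tanφ'] / [γz sinβ cosβ] and solving for z:
z = c' / [γ cosβ (FS·sinβ − cosβ·tanφ')]
  = 3.8 / [20.9·cos39.7°·(1.00·sin39.7° − cos39.7°·tan28.0°)]
  = 3.8 / [20.9·0.7694·(1.00·0.6388 − 0.7694·0.5317)]
  = 3.8 / 3.6932 = 1.029 m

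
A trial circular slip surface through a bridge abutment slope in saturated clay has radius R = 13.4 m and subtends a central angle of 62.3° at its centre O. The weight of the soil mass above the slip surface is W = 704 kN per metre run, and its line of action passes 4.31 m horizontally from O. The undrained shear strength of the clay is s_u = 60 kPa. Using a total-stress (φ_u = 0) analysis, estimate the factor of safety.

Taking moments about the centre O, the resisting moment is provided by the undrained shear strength acting along the arc:
Arc length L_a = R·θ = 13.4·(62.3°·π/180) = 13.4·1.0873 = 14.57 m
M_R = s_u·L_a·R = 60·14.57·13.4 = 11714.6 kN·m/m
M_D = W·d = 704·4.31 = 3034.2 kN·m/m
FS = M_R / M_D = 11714.6 / 3034.2 = 3.861

FS = 3.86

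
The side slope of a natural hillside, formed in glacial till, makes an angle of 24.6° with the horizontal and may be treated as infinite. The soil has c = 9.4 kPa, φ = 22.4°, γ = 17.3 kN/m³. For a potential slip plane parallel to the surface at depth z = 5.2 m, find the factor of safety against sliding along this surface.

FS = 1.18

For an infinite slope with a slip plane parallel to the surface (no pore pressure): FS = [c + γz cos²β tanφ] / [γz sinβ cosβ].
γz = 17.3·5.2 = 89.96 kN/m²
Numerator = 9.4 + 89.96·cos²24.6°·tan22.4° = 9.4 + 89.96·0.8267·0.4122 = 40.053 kPa
Denominator = 89.96·sin24.6°·cos24.6° = 89.96·0.4163·0.9092 = 34.050 kPa
FS = 40.053 / 34.050 = 1.176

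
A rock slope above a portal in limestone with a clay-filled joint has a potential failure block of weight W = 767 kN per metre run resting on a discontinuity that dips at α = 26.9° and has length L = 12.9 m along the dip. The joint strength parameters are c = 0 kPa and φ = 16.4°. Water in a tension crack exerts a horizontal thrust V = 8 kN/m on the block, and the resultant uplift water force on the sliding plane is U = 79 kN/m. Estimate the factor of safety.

Resolving the block weight along and normal to the plane and applying the Mohr–Coulomb strength on the joint:
N' = W cosα − U − V sinα = 767·cos26.9° − 79 − 8·sin26.9° = 601.4 kN/m
Driving force T = W sinα + V cosα = 767·sin26.9° + 8·cos26.9° = 354.2 kN/m
Resisting force R = c·L + N'·tanφ = 0·12.9 + 601.4·tan16.4° = 0.0 + 177.0 = 177.0 kN/m
FS = R / T = 177.0 / 354.2 = 0.500

FS = 0.50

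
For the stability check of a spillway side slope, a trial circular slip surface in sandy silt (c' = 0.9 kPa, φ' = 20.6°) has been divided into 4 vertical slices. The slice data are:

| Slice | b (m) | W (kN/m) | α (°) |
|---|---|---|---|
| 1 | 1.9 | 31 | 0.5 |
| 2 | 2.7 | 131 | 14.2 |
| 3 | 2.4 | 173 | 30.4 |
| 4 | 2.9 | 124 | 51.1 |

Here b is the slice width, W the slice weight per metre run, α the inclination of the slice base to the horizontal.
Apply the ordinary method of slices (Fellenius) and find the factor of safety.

FS = 0.72

Ordinary method of slices: FS = Σ[c'·Δl_i + (W_i cosα_i)·tanφ'] / Σ W_i sinα_i, with Δl_i = b_i / cosα_i.
Slice 1: Δl = 1.9/cos0.5° = 1.900 m; N'_1 = 31·cos0.5° = 31.0; c'Δl = 1.71; W sinα = 0.3
Slice 2: Δl = 2.7/cos14.2° = 2.785 m; N'_2 = 131·cos14.2° = 127.0; c'Δl = 2.51; W sinα = 32.1
Slice 3: Δl = 2.4/cos30.4° = 2.783 m; N'_3 = 173·cos30.4° = 149.2; c'Δl = 2.50; W sinα = 87.5
Slice 4: Δl = 2.9/cos51.1° = 4.618 m; N'_4 = 124·cos51.1° = 77.9; c'Δl = 4.16; W sinα = 96.5
Σc'Δl = 10.9 kN/m; ΣN' = 385.1 kN/m; ΣW sinα = 216.5 kN/m
Resisting = 10.9 + 385.1·tan20.6° = 10.9 + 144.7 = 155.6 kN/m
FS = 155.6 / 216.5 = 0.719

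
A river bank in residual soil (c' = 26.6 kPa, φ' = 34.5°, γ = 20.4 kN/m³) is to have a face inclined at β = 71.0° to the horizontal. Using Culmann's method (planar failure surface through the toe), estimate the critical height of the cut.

H_c = 20.72 m

Culmann's analysis gives the critical failure plane at α_cr = (β + φ')/2 = (71.0 + 34.5)/2 = 52.8°, and the critical height
H_c = (4c'/γ) · sinβ cosφ' / [1 − cos(β − φ')]
    = (4·26.6/20.4) · sin71.0°·cos34.5° / [1 − cos(36.5°)]
    = 5.216 · 0.9455·0.8241 / [1 − 0.8039]
    = 5.216 · 0.7792 / 0.1961
    = 20.72 m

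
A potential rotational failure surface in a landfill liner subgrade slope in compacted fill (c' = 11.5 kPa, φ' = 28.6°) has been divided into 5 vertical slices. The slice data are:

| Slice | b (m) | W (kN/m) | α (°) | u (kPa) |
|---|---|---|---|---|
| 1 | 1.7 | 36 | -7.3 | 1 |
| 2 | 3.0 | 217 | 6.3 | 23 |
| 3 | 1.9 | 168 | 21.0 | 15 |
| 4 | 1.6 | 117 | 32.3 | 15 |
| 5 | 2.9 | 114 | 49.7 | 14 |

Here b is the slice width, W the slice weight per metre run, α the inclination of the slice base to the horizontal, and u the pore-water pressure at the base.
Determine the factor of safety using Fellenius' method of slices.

Ordinary method of slices: FS = Σ[c'·Δl_i + (W_i cosα_i − u_i·Δl_i)·tanφ'] / Σ W_i sinα_i, with Δl_i = b_i / cosα_i.
Slice 1: Δl = 1.7/cos(-7.3°) = 1.714 m; N'_1 = 36·cos(-7.3°) − 1·1.714 = 34.0; c'Δl = 19.71; W sinα = -4.6
Slice 2: Δl = 3.0/cos6.3° = 3.018 m; N'_2 = 217·cos6.3° − 23·3.018 = 146.3; c'Δl = 34.71; W sinα = 23.8
Slice 3: Δl = 1.9/cos21.0° = 2.035 m; N'_3 = 168·cos21.0° − 15·2.035 = 126.3; c'Δl = 23.40; W sinα = 60.2
Slice 4: Δl = 1.6/cos32.3° = 1.893 m; N'_4 = 117·cos32.3° − 15·1.893 = 70.5; c'Δl = 21.77; W sinα = 62.5
Slice 5: Δl = 2.9/cos49.7° = 4.484 m; N'_5 = 114·cos49.7° − 14·4.484 = 11.0; c'Δl = 51.56; W sinα = 86.9
Σc'Δl = 151.2 kN/m; ΣN' = 388.0 kN/m; ΣW sinα = 228.9 kN/m
Resisting = 151.2 + 388.0·tan28.6° = 151.2 + 211.6 = 362.7 kN/m
FS = 362.7 / 228.9 = 1.585

FS = 1.58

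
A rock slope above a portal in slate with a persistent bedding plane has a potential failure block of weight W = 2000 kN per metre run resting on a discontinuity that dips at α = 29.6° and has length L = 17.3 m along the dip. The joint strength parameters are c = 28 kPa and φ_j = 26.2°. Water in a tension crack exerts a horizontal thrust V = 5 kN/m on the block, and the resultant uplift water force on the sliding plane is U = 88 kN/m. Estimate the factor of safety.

Resolving the block weight along and normal to the plane and applying the Mohr–Coulomb strength on the joint:
N' = W cosα − U − V sinα = 2000·cos29.6° − 88 − 5·sin29.6° = 1648.5 kN/m
Driving force T = W sinα + V cosα = 2000·sin29.6° + 5·cos29.6° = 992.2 kN/m
Resisting force R = c·L + N'·tanφ_j = 28·17.3 + 1648.5·tan26.2° = 484.4 + 811.2 = 1295.6 kN/m
FS = R / T = 1295.6 / 992.2 = 1.306

FS = 1.31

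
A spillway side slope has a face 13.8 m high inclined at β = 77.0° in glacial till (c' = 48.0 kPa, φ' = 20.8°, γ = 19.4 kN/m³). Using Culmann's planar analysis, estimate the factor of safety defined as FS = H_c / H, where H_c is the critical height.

H_c = (4c'/γ) · sinβ cosφ' / [1 − cos(β − φ')]
    = (4·48.0/19.4) · sin77.0°·cos20.8° / [1 − cos56.2°]
    = 9.897 · 0.9109 / 0.4437 = 20.32 m
FS = H_c / H = 20.32 / 13.8 = 1.472

FS = 1.47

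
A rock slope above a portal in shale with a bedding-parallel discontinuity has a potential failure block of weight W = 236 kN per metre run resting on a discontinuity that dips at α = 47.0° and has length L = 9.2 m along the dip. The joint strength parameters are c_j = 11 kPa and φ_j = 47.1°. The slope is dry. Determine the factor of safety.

FS = 1.59

Resolving the block weight along and normal to the plane and applying the Mohr–Coulomb strength on the joint:
N' = W cosα = 236·cos47.0° = 161.0 kN/m
Driving force T = W sinα = 236·sin47.0° = 172.6 kN/m
Resisting force R = c_j·L + N'·tanφ_j = 11·9.2 + 161.0·tan47.1° = 101.2 + 173.2 = 274.4 kN/m
FS = R / T = 274.4 / 172.6 = 1.590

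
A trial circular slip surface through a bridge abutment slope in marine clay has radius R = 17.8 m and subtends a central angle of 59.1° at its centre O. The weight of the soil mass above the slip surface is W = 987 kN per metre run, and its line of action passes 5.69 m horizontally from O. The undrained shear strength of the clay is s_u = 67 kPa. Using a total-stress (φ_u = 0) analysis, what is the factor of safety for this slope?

FS = 3.90

Taking moments about the centre O, the resisting moment is provided by the undrained shear strength acting along the arc:
Arc length L_a = R·θ = 17.8·(59.1°·π/180) = 17.8·1.0315 = 18.36 m
M_R = s_u·L_a·R = 67·18.36·17.8 = 21896.7 kN·m/m
M_D = W·d = 987·5.69 = 5616.0 kN·m/m
FS = M_R / M_D = 21896.7 / 5616.0 = 3.899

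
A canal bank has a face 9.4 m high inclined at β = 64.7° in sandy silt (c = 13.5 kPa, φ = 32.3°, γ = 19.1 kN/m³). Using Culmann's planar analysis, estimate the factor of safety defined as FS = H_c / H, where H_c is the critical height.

FS = 1.48

H_c = (4c/γ) · sinβ cosφ / [1 − cos(β − φ)]
    = (4·13.5/19.1) · sin64.7°·cos32.3° / [1 − cos32.4°]
    = 2.827 · 0.7642 / 0.1557 = 13.88 m
FS = H_c / H = 13.88 / 9.4 = 1.476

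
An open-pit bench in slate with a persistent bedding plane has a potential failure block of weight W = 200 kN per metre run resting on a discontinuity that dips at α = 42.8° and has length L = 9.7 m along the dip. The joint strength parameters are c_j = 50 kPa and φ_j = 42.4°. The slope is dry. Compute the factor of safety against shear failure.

Resolving the block weight along and normal to the plane and applying the Mohr–Coulomb strength on the joint:
N' = W cosα = 200·cos42.8° = 146.7 kN/m
Driving force T = W sinα = 200·sin42.8° = 135.9 kN/m
Resisting force R = c_j·L + N'·tanφ_j = 50·9.7 + 146.7·tan42.4° = 485.0 + 134.0 = 619.0 kN/m
FS = R / T = 619.0 / 135.9 = 4.555

FS = 4.56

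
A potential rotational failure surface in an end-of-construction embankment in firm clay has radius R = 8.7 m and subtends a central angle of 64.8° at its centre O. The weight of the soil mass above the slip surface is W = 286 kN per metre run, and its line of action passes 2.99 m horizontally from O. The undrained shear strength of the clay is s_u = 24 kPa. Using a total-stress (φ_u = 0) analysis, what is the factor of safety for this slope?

Taking moments about the centre O, the resisting moment is provided by the undrained shear strength acting along the arc:
Arc length L_a = R·θ = 8.7·(64.8°·π/180) = 8.7·1.1310 = 9.84 m
M_R = s_u·L_a·R = 24·9.84·8.7 = 2054.5 kN·m/m
M_D = W·d = 286·2.99 = 855.1 kN·m/m
FS = M_R / M_D = 2054.5 / 855.1 = 2.403

FS = 2.40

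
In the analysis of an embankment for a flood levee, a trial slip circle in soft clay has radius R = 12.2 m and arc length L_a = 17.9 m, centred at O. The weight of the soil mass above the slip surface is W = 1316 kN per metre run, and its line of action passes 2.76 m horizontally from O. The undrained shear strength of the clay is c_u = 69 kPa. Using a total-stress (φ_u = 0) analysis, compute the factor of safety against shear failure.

Taking moments about the centre O, the resisting moment is provided by the undrained shear strength acting along the arc:
M_R = c_u·L_a·R = 69·17.90·12.2 = 15068.2 kN·m/m
M_D = W·d = 1316·2.76 = 3632.2 kN·m/m
FS = M_R / M_D = 15068.2 / 3632.2 = 4.149

FS = 4.15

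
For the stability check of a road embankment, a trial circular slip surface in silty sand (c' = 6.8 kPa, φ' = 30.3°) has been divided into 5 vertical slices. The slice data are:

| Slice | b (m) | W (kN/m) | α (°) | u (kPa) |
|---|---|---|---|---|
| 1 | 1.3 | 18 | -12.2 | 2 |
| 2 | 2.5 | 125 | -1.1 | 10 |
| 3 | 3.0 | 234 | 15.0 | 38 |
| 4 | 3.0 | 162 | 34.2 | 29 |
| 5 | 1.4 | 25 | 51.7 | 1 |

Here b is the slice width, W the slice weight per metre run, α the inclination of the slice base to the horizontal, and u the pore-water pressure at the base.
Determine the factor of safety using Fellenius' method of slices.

Ordinary method of slices: FS = Σ[c'·Δl_i + (W_i cosα_i − u_i·Δl_i)·tanφ'] / Σ W_i sinα_i, with Δl_i = b_i / cosα_i.
Slice 1: Δl = 1.3/cos(-12.2°) = 1.330 m; N'_1 = 18·cos(-12.2°) − 2·1.330 = 14.9; c'Δl = 9.04; W sinα = -3.8
Slice 2: Δl = 2.5/cos(-1.1°) = 2.500 m; N'_2 = 125·cos(-1.1°) − 10·2.500 = 100.0; c'Δl = 17.00; W sinα = -2.4
Slice 3: Δl = 3.0/cos15.0° = 3.106 m; N'_3 = 234·cos15.0° − 38·3.106 = 108.0; c'Δl = 21.12; W sinα = 60.6
Slice 4: Δl = 3.0/cos34.2° = 3.627 m; N'_4 = 162·cos34.2° − 29·3.627 = 28.8; c'Δl = 24.67; W sinα = 91.1
Slice 5: Δl = 1.4/cos51.7° = 2.259 m; N'_5 = 25·cos51.7° − 1·2.259 = 13.2; c'Δl = 15.36; W sinα = 19.6
Σc'Δl = 87.2 kN/m; ΣN' = 264.9 kN/m; ΣW sinα = 165.0 kN/m
Resisting = 87.2 + 264.9·tan30.3° = 87.2 + 154.8 = 242.0 kN/m
FS = 242.0 / 165.0 = 1.466

FS = 1.47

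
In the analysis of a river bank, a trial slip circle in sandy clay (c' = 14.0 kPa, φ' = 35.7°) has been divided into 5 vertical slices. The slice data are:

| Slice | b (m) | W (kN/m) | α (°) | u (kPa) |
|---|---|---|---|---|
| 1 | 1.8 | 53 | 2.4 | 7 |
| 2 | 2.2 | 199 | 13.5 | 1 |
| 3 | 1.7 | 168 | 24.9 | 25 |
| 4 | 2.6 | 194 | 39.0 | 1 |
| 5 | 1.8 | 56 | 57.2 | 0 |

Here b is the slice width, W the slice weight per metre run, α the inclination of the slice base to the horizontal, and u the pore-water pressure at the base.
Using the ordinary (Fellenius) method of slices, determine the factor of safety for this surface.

Ordinary method of slices: FS = Σ[c'·Δl_i + (W_i cosα_i − u_i·Δl_i)·tanφ'] / Σ W_i sinα_i, with Δl_i = b_i / cosα_i.
Slice 1: Δl = 1.8/cos2.4° = 1.802 m; N'_1 = 53·cos2.4° − 7·1.802 = 40.3; c'Δl = 25.22; W sinα = 2.2
Slice 2: Δl = 2.2/cos13.5° = 2.263 m; N'_2 = 199·cos13.5° − 1·2.263 = 191.2; c'Δl = 31.68; W sinα = 46.5
Slice 3: Δl = 1.7/cos24.9° = 1.874 m; N'_3 = 168·cos24.9° − 25·1.874 = 105.5; c'Δl = 26.24; W sinα = 70.7
Slice 4: Δl = 2.6/cos39.0° = 3.346 m; N'_4 = 194·cos39.0° − 1·3.346 = 147.4; c'Δl = 46.84; W sinα = 122.1
Slice 5: Δl = 1.8/cos57.2° = 3.323 m; N'_5 = 56·cos57.2° − 0·3.323 = 30.3; c'Δl = 46.52; W sinα = 47.1
Σc'Δl = 176.5 kN/m; ΣN' = 514.9 kN/m; ΣW sinα = 288.6 kN/m
Resisting = 176.5 + 514.9·tan35.7° = 176.5 + 370.0 = 546.5 kN/m
FS = 546.5 / 288.6 = 1.894

FS = 1.89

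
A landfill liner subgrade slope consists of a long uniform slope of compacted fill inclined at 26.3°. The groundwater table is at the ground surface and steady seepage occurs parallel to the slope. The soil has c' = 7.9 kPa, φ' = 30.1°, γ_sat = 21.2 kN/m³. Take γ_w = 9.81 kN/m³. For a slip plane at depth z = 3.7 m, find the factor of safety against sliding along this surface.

With seepage parallel to the slope and the water table at the surface, the effective normal stress on the slip plane uses the buoyant unit weight γ' = γ_sat − γ_w while the driving shear stress uses γ_sat:
FS = [c' + γ' z cos²β tanφ'] / [γ_sat z sinβ cosβ]
γ' = 21.2 − 9.81 = 11.39 kN/m³
Numerator = 7.9 + 11.39·3.7·cos²26.3°·tan30.1° = 7.9 + 11.39·3.7·0.8037·0.5797 = 27.534 kPa
Denominator = 21.2·3.7·sin26.3°·cos26.3° = 21.2·3.7·0.4431·0.8965 = 31.157 kPa
FS = 27.534 / 31.157 = 0.884

FS = 0.88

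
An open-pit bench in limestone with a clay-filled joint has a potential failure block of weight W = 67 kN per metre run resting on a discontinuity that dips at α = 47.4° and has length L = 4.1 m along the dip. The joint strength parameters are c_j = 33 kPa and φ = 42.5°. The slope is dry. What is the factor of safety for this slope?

FS = 3.59

Resolving the block weight along and normal to the plane and applying the Mohr–Coulomb strength on the joint:
N' = W cosα = 67·cos47.4° = 45.4 kN/m
Driving force T = W sinα = 67·sin47.4° = 49.3 kN/m
Resisting force R = c_j·L + N'·tanφ = 33·4.1 + 45.4·tan42.5° = 135.3 + 41.6 = 176.9 kN/m
FS = R / T = 176.9 / 49.3 = 3.586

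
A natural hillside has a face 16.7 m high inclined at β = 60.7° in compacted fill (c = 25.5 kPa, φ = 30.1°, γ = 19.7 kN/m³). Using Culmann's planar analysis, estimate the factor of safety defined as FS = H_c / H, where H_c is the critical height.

FS = 1.68

H_c = (4c/γ) · sinβ cosφ / [1 − cos(β − φ)]
    = (4·25.5/19.7) · sin60.7°·cos30.1° / [1 − cos30.6°]
    = 5.178 · 0.7545 / 0.1393 = 28.05 m
FS = H_c / H = 28.05 / 16.7 = 1.680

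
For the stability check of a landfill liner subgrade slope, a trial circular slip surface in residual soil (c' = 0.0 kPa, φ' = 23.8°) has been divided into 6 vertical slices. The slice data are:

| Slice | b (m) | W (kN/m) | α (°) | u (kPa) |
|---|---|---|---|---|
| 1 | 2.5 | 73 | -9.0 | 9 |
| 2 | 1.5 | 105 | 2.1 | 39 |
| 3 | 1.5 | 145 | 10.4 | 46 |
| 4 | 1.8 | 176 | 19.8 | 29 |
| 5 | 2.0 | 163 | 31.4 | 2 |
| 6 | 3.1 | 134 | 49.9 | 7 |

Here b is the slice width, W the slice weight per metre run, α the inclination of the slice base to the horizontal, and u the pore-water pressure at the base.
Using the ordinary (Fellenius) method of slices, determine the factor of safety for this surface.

FS = 0.77

Ordinary method of slices: FS = Σ[c'·Δl_i + (W_i cosα_i − u_i·Δl_i)·tanφ'] / Σ W_i sinα_i, with Δl_i = b_i / cosα_i.
Slice 1: Δl = 2.5/cos(-9.0°) = 2.531 m; N'_1 = 73·cos(-9.0°) − 9·2.531 = 49.3; c'Δl = 0.00; W sinα = -11.4
Slice 2: Δl = 1.5/cos2.1° = 1.501 m; N'_2 = 105·cos2.1° − 39·1.501 = 46.4; c'Δl = 0.00; W sinα = 3.8
Slice 3: Δl = 1.5/cos10.4° = 1.525 m; N'_3 = 145·cos10.4° − 46·1.525 = 72.5; c'Δl = 0.00; W sinα = 26.2
Slice 4: Δl = 1.8/cos19.8° = 1.913 m; N'_4 = 176·cos19.8° − 29·1.913 = 110.1; c'Δl = 0.00; W sinα = 59.6
Slice 5: Δl = 2.0/cos31.4° = 2.343 m; N'_5 = 163·cos31.4° − 2·2.343 = 134.4; c'Δl = 0.00; W sinα = 84.9
Slice 6: Δl = 3.1/cos49.9° = 4.813 m; N'_6 = 134·cos49.9° − 7·4.813 = 52.6; c'Δl = 0.00; W sinα = 102.5
Σc'Δl = 0.0 kN/m; ΣN' = 465.4 kN/m; ΣW sinα = 265.6 kN/m
Resisting = 0.0 + 465.4·tan23.8° = 0.0 + 205.2 = 205.2 kN/m
FS = 205.2 / 265.6 = 0.773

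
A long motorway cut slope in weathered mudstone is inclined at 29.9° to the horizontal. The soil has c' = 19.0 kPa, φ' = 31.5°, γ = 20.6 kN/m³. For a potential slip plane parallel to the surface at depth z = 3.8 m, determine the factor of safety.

For an infinite slope with a slip plane parallel to the surface (no pore pressure): FS = [c' + γz cos²β tanφ'] / [γz sinβ cosβ].
γz = 20.6·3.8 = 78.28 kN/m²
Numerator = 19.0 + 78.28·cos²29.9°·tan31.5° = 19.0 + 78.28·0.7515·0.6128 = 55.050 kPa
Denominator = 78.28·sin29.9°·cos29.9° = 78.28·0.4985·0.8669 = 33.828 kPa
FS = 55.050 / 33.828 = 1.627

FS = 1.63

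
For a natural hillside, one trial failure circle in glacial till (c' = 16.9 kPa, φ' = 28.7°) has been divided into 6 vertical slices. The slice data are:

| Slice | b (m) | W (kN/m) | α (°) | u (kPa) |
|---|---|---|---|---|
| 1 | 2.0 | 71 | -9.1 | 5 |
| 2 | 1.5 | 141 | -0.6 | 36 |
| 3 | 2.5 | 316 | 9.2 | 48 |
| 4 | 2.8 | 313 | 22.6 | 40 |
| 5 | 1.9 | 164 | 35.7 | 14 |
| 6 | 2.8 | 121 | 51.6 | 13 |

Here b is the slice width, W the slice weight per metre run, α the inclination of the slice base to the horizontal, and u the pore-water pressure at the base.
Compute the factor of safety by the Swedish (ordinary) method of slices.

Ordinary method of slices: FS = Σ[c'·Δl_i + (W_i cosα_i − u_i·Δl_i)·tanφ'] / Σ W_i sinα_i, with Δl_i = b_i / cosα_i.
Slice 1: Δl = 2.0/cos(-9.1°) = 2.025 m; N'_1 = 71·cos(-9.1°) − 5·2.025 = 60.0; c'Δl = 34.23; W sinα = -11.2
Slice 2: Δl = 1.5/cos(-0.6°) = 1.500 m; N'_2 = 141·cos(-0.6°) − 36·1.500 = 87.0; c'Δl = 25.35; W sinα = -1.5
Slice 3: Δl = 2.5/cos9.2° = 2.533 m; N'_3 = 316·cos9.2° − 48·2.533 = 190.4; c'Δl = 42.80; W sinα = 50.5
Slice 4: Δl = 2.8/cos22.6° = 3.033 m; N'_4 = 313·cos22.6° − 40·3.033 = 167.6; c'Δl = 51.26; W sinα = 120.3
Slice 5: Δl = 1.9/cos35.7° = 2.340 m; N'_5 = 164·cos35.7° − 14·2.340 = 100.4; c'Δl = 39.54; W sinα = 95.7
Slice 6: Δl = 2.8/cos51.6° = 4.508 m; N'_6 = 121·cos51.6° − 13·4.508 = 16.6; c'Δl = 76.18; W sinα = 94.8
Σc'Δl = 269.4 kN/m; ΣN' = 622.0 kN/m; ΣW sinα = 348.6 kN/m
Resisting = 269.4 + 622.0·tan28.7° = 269.4 + 340.5 = 609.9 kN/m
FS = 609.9 / 348.6 = 1.749

FS = 1.75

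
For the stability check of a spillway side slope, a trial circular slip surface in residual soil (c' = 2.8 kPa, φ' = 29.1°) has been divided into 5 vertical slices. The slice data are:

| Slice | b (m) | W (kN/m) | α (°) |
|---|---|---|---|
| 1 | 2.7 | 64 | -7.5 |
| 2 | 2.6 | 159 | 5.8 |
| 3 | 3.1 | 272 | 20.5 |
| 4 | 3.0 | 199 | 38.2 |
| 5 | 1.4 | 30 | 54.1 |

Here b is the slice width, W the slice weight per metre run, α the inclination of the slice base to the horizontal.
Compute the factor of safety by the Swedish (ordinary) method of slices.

FS = 1.61

Ordinary method of slices: FS = Σ[c'·Δl_i + (W_i cosα_i)·tanφ'] / Σ W_i sinα_i, with Δl_i = b_i / cosα_i.
Slice 1: Δl = 2.7/cos(-7.5°) = 2.723 m; N'_1 = 64·cos(-7.5°) = 63.5; c'Δl = 7.63; W sinα = -8.4
Slice 2: Δl = 2.6/cos5.8° = 2.613 m; N'_2 = 159·cos5.8° = 158.2; c'Δl = 7.32; W sinα = 16.1
Slice 3: Δl = 3.1/cos20.5° = 3.310 m; N'_3 = 272·cos20.5° = 254.8; c'Δl = 9.27; W sinα = 95.3
Slice 4: Δl = 3.0/cos38.2° = 3.817 m; N'_4 = 199·cos38.2° = 156.4; c'Δl = 10.69; W sinα = 123.1
Slice 5: Δl = 1.4/cos54.1° = 2.388 m; N'_5 = 30·cos54.1° = 17.6; c'Δl = 6.69; W sinα = 24.3
Σc'Δl = 41.6 kN/m; ΣN' = 650.4 kN/m; ΣW sinα = 250.3 kN/m
Resisting = 41.6 + 650.4·tan29.1° = 41.6 + 362.0 = 403.6 kN/m
FS = 403.6 / 250.3 = 1.612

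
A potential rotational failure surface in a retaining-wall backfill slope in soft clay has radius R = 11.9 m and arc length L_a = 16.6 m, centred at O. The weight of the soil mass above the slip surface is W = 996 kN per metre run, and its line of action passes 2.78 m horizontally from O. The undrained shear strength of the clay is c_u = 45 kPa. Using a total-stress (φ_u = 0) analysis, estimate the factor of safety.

Taking moments about the centre O, the resisting moment is provided by the undrained shear strength acting along the arc:
M_R = c_u·L_a·R = 45·16.60·11.9 = 8889.3 kN·m/m
M_D = W·d = 996·2.78 = 2768.9 kN·m/m
FS = M_R / M_D = 8889.3 / 2768.9 = 3.210

FS = 3.21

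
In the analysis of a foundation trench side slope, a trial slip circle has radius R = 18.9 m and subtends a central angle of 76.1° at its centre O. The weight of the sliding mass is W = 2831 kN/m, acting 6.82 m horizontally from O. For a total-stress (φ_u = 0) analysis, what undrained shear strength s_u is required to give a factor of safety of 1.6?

FS = s_u·L_a·R / (W·d), so s_u = FS·W·d / (L_a·R).
Arc length L_a = R·θ = 18.9·(76.1°·π/180) = 18.9·1.3282 = 25.10 m
s_u = 1.6·2831·6.82 / (25.10·18.9) = 30891.9 / 474.44 = 65.11 kPa

s_u = 65.1 kPa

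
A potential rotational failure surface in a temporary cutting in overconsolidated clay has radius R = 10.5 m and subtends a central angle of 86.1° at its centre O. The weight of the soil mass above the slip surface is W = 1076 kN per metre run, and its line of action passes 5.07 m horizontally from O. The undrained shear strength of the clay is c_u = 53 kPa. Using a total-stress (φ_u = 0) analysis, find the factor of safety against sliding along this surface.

Taking moments about the centre O, the resisting moment is provided by the undrained shear strength acting along the arc:
Arc length L_a = R·θ = 10.5·(86.1°·π/180) = 10.5·1.5027 = 15.78 m
M_R = c_u·L_a·R = 53·15.78·10.5 = 8780.8 kN·m/m
M_D = W·d = 1076·5.07 = 5455.3 kN·m/m
FS = M_R / M_D = 8780.8 / 5455.3 = 1.610

FS = 1.61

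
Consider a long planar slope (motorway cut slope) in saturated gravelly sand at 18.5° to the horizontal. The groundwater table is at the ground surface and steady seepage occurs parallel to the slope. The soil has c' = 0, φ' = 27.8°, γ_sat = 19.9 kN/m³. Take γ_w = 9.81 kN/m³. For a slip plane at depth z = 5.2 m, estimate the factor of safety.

With seepage parallel to the slope and the water table at the surface, the effective normal stress on the slip plane uses the buoyant unit weight γ' = γ_sat − γ_w while the driving shear stress uses γ_sat:
FS = [c' + γ' z cos²β tanφ'] / [γ_sat z sinβ cosβ]
(For c' = 0 this reduces to FS = (γ'/γ_sat)·tanφ'/tanβ.)
γ' = 19.9 − 9.81 = 10.09 kN/m³
Numerator = 0.0 + 10.09·5.2·cos²18.5°·tan27.8° = 0.0 + 10.09·5.2·0.8993·0.5272 = 24.878 kPa
Denominator = 19.9·5.2·sin18.5°·cos18.5° = 19.9·5.2·0.3173·0.9483 = 31.138 kPa
FS = 24.878 / 31.138 = 0.799

FS = 0.80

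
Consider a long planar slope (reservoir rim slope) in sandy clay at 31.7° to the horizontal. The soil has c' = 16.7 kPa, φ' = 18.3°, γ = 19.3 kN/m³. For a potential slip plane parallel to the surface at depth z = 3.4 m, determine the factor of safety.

For an infinite slope with a slip plane parallel to the surface (no pore pressure): FS = [c' + γz cos²β tanφ'] / [γz sinβ cosβ].
γz = 19.3·3.4 = 65.62 kN/m²
Numerator = 16.7 + 65.62·cos²31.7°·tan18.3° = 16.7 + 65.62·0.7239·0.3307 = 32.409 kPa
Denominator = 65.62·sin31.7°·cos31.7° = 65.62·0.5255·0.8508 = 29.337 kPa
FS = 32.409 / 29.337 = 1.105

FS = 1.10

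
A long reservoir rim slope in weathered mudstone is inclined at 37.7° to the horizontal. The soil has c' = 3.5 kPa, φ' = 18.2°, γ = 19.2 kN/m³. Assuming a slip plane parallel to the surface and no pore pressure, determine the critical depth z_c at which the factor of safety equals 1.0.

Setting FS = 1.00 in FS = [c' + γz cos²β tanφ'] / [γz sinβ cosβ] and solving for z:
z = c' / [γ cosβ (FS·sinβ − cosβ·tanφ')]
  = 3.5 / [19.2·cos37.7°·(1.00·sin37.7° − cos37.7°·tan18.2°)]
  = 3.5 / [19.2·0.7912·(1.00·0.6115 − 0.7912·0.3288)]
  = 3.5 / 5.3381 = 0.656 m

z_c = 0.66 m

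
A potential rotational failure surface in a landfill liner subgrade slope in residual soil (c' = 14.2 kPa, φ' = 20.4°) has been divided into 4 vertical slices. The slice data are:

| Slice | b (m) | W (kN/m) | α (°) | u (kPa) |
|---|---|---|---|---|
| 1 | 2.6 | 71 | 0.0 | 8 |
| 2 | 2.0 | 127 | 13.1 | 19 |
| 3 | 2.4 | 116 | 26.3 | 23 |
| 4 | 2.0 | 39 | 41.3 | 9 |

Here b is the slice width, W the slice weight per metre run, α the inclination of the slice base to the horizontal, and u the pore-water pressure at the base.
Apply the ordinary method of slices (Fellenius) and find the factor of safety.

FS = 1.98

Ordinary method of slices: FS = Σ[c'·Δl_i + (W_i cosα_i − u_i·Δl_i)·tanφ'] / Σ W_i sinα_i, with Δl_i = b_i / cosα_i.
Slice 1: Δl = 2.6/cos0.0° = 2.600 m; N'_1 = 71·cos0.0° − 8·2.600 = 50.2; c'Δl = 36.92; W sinα = 0.0
Slice 2: Δl = 2.0/cos13.1° = 2.053 m; N'_2 = 127·cos13.1° − 19·2.053 = 84.7; c'Δl = 29.16; W sinα = 28.8
Slice 3: Δl = 2.4/cos26.3° = 2.677 m; N'_3 = 116·cos26.3° − 23·2.677 = 42.4; c'Δl = 38.02; W sinα = 51.4
Slice 4: Δl = 2.0/cos41.3° = 2.662 m; N'_4 = 39·cos41.3° − 9·2.662 = 5.3; c'Δl = 37.80; W sinα = 25.7
Σc'Δl = 141.9 kN/m; ΣN' = 182.6 kN/m; ΣW sinα = 105.9 kN/m
Resisting = 141.9 + 182.6·tan20.4° = 141.9 + 67.9 = 209.8 kN/m
FS = 209.8 / 105.9 = 1.981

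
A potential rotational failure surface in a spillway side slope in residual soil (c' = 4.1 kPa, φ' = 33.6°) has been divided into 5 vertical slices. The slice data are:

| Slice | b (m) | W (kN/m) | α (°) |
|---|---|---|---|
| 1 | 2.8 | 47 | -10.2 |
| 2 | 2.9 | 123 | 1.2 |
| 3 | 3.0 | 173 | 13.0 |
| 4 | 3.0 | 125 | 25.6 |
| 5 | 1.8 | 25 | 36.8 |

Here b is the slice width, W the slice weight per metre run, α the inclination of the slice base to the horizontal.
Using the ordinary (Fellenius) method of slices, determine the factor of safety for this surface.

Ordinary method of slices: FS = Σ[c'·Δl_i + (W_i cosα_i)·tanφ'] / Σ W_i sinα_i, with Δl_i = b_i / cosα_i.
Slice 1: Δl = 2.8/cos(-10.2°) = 2.845 m; N'_1 = 47·cos(-10.2°) = 46.3; c'Δl = 11.66; W sinα = -8.3
Slice 2: Δl = 2.9/cos1.2° = 2.901 m; N'_2 = 123·cos1.2° = 123.0; c'Δl = 11.89; W sinα = 2.6
Slice 3: Δl = 3.0/cos13.0° = 3.079 m; N'_3 = 173·cos13.0° = 168.6; c'Δl = 12.62; W sinα = 38.9
Slice 4: Δl = 3.0/cos25.6° = 3.327 m; N'_4 = 125·cos25.6° = 112.7; c'Δl = 13.64; W sinα = 54.0
Slice 5: Δl = 1.8/cos36.8° = 2.248 m; N'_5 = 25·cos36.8° = 20.0; c'Δl = 9.22; W sinα = 15.0
Σc'Δl = 59.0 kN/m; ΣN' = 470.5 kN/m; ΣW sinα = 102.2 kN/m
Resisting = 59.0 + 470.5·tan33.6° = 59.0 + 312.6 = 371.7 kN/m
FS = 371.7 / 102.2 = 3.638

FS = 3.64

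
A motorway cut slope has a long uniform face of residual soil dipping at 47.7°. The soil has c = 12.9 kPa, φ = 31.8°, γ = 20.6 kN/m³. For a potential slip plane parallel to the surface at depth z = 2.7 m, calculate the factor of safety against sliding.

FS = 1.03

For an infinite slope with a slip plane parallel to the surface (no pore pressure): FS = [c + γz cos²β tanφ] / [γz sinβ cosβ].
γz = 20.6·2.7 = 55.62 kN/m²
Numerator = 12.9 + 55.62·cos²47.7°·tan31.8° = 12.9 + 55.62·0.4529·0.6200 = 28.520 kPa
Denominator = 55.62·sin47.7°·cos47.7° = 55.62·0.7396·0.6730 = 27.687 kPa
FS = 28.520 / 27.687 = 1.030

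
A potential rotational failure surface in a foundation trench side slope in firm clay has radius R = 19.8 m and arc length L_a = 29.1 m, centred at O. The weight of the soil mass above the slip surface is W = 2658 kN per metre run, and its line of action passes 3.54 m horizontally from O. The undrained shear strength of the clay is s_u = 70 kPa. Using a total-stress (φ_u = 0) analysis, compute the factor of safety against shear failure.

Taking moments about the centre O, the resisting moment is provided by the undrained shear strength acting along the arc:
M_R = s_u·L_a·R = 70·29.10·19.8 = 40332.6 kN·m/m
M_D = W·d = 2658·3.54 = 9409.3 kN·m/m
FS = M_R / M_D = 40332.6 / 9409.3 = 4.286

FS = 4.29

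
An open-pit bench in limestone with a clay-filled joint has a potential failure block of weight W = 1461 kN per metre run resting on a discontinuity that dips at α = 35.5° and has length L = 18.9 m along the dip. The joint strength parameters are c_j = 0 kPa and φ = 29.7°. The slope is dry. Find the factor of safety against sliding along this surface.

FS = 0.80

Resolving the block weight along and normal to the plane and applying the Mohr–Coulomb strength on the joint:
N' = W cosα = 1461·cos35.5° = 1189.4 kN/m
Driving force T = W sinα = 1461·sin35.5° = 848.4 kN/m
Resisting force R = c_j·L + N'·tanφ = 0·18.9 + 1189.4·tan29.7° = 0.0 + 678.4 = 678.4 kN/m
FS = R / T = 678.4 / 848.4 = 0.800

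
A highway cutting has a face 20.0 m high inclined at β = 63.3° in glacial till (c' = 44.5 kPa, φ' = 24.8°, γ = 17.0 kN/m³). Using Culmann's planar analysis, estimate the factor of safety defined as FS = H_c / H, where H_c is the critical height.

H_c = (4c'/γ) · sinβ cosφ' / [1 − cos(β − φ')]
    = (4·44.5/17.0) · sin63.3°·cos24.8° / [1 − cos38.5°]
    = 10.471 · 0.8110 / 0.2174 = 39.06 m
FS = H_c / H = 39.06 / 20.0 = 1.953

FS = 1.95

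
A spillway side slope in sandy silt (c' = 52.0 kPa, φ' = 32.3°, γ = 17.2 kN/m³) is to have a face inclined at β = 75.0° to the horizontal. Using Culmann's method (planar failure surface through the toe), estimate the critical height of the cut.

H_c = 37.25 m

Culmann's analysis gives the critical failure plane at α_cr = (β + φ')/2 = (75.0 + 32.3)/2 = 53.6°, and the critical height
H_c = (4c'/γ) · sinβ cosφ' / [1 − cos(β − φ')]
    = (4·52.0/17.2) · sin75.0°·cos32.3° / [1 − cos(42.7°)]
    = 12.093 · 0.9659·0.8453 / [1 − 0.7349]
    = 12.093 · 0.8165 / 0.2651
    = 37.25 m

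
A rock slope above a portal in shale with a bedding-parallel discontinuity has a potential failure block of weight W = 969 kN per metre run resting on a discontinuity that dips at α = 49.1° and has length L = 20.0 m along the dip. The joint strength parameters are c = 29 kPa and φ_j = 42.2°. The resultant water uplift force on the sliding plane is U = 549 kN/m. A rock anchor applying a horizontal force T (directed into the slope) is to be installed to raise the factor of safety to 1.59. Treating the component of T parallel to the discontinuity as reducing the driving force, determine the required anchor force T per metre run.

T = 294 kN/m

Resolving forces along and normal to the sliding plane, with the horizontal anchor force T adding T·sinα to the effective normal force and T·cosα acting up the plane against the driving force:
FS = [cL + (W cosα − U + T sinα) tanφ_j] / [W sinα − T cosα]
Without the anchor: N' = 85.4 kN/m, driving T_d = 732.4 kN/m, resisting R = 29·20.0 + 85.4·tan42.2° = 657.5 kN/m, FS = 0.90.
Setting FS = 1.59 and solving for T:
1.59·(732.4 − T cos49.1°) = 657.5 + T sin49.1°·tan42.2°
T·(sin49.1°·tan42.2° + 1.59·cos49.1°) = 1.59·732.4 − 657.5
T·(0.7559·0.9067 + 1.59·0.6547) = 1164.6 − 657.5 = 507.1
T·1.7264 = 507.1
T = 293.7 kN/m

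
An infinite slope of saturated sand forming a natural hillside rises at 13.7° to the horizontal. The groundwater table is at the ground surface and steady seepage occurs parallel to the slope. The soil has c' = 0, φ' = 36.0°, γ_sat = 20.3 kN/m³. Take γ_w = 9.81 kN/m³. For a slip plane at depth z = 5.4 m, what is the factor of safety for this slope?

With seepage parallel to the slope and the water table at the surface, the effective normal stress on the slip plane uses the buoyant unit weight γ' = γ_sat − γ_w while the driving shear stress uses γ_sat:
FS = [c' + γ' z cos²β tanφ'] / [γ_sat z sinβ cosβ]
(For c' = 0 this reduces to FS = (γ'/γ_sat)·tanφ'/tanβ.)
γ' = 20.3 − 9.81 = 10.49 kN/m³
Numerator = 0.0 + 10.49·5.4·cos²13.7°·tan36.0° = 0.0 + 10.49·5.4·0.9439·0.7265 = 38.847 kPa
Denominator = 20.3·5.4·sin13.7°·cos13.7° = 20.3·5.4·0.2368·0.9715 = 25.224 kPa
FS = 38.847 / 25.224 = 1.540

FS = 1.54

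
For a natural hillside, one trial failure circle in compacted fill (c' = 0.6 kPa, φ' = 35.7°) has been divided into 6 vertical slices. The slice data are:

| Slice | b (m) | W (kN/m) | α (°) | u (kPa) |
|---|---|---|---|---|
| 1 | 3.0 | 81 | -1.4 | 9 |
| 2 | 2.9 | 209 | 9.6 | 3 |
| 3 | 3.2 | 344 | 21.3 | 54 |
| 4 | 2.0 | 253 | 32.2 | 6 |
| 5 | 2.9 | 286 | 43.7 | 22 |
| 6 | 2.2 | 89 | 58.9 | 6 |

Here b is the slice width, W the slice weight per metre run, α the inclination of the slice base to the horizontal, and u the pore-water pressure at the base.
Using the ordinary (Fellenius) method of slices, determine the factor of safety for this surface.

Ordinary method of slices: FS = Σ[c'·Δl_i + (W_i cosα_i − u_i·Δl_i)·tanφ'] / Σ W_i sinα_i, with Δl_i = b_i / cosα_i.
Slice 1: Δl = 3.0/cos(-1.4°) = 3.001 m; N'_1 = 81·cos(-1.4°) − 9·3.001 = 54.0; c'Δl = 1.80; W sinα = -2.0
Slice 2: Δl = 2.9/cos9.6° = 2.941 m; N'_2 = 209·cos9.6° − 3·2.941 = 197.2; c'Δl = 1.76; W sinα = 34.9
Slice 3: Δl = 3.2/cos21.3° = 3.435 m; N'_3 = 344·cos21.3° − 54·3.435 = 135.0; c'Δl = 2.06; W sinα = 125.0
Slice 4: Δl = 2.0/cos32.2° = 2.364 m; N'_4 = 253·cos32.2° − 6·2.364 = 199.9; c'Δl = 1.42; W sinα = 134.8
Slice 5: Δl = 2.9/cos43.7° = 4.011 m; N'_5 = 286·cos43.7° − 22·4.011 = 118.5; c'Δl = 2.41; W sinα = 197.6
Slice 6: Δl = 2.2/cos58.9° = 4.259 m; N'_6 = 89·cos58.9° − 6·4.259 = 20.4; c'Δl = 2.56; W sinα = 76.2
Σc'Δl = 12.0 kN/m; ΣN' = 725.1 kN/m; ΣW sinα = 566.5 kN/m
Resisting = 12.0 + 725.1·tan35.7° = 12.0 + 521.0 = 533.0 kN/m
FS = 533.0 / 566.5 = 0.941

FS = 0.94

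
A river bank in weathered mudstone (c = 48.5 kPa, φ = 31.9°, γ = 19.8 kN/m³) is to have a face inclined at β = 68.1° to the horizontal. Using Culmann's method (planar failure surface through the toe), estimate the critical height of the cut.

H_c = 39.98 m

Culmann's analysis gives the critical failure plane at α_cr = (β + φ)/2 = (68.1 + 31.9)/2 = 50.0°, and the critical height
H_c = (4c/γ) · sinβ cosφ / [1 − cos(β − φ)]
    = (4·48.5/19.8) · sin68.1°·cos31.9° / [1 − cos(36.2°)]
    = 9.798 · 0.9278·0.8490 / [1 − 0.8070]
    = 9.798 · 0.7877 / 0.1930
    = 39.98 m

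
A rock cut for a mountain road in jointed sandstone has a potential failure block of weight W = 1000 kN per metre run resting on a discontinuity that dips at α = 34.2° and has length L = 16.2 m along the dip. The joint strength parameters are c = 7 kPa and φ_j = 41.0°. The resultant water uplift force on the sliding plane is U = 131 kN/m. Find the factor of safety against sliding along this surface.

Resolving the block weight along and normal to the plane and applying the Mohr–Coulomb strength on the joint:
N' = W cosα − U = 1000·cos34.2° − 131 = 696.1 kN/m
Driving force T = W sinα = 1000·sin34.2° = 562.1 kN/m
Resisting force R = c·L + N'·tanφ_j = 7·16.2 + 696.1·tan41.0° = 113.4 + 605.1 = 718.5 kN/m
FS = R / T = 718.5 / 562.1 = 1.278

FS = 1.28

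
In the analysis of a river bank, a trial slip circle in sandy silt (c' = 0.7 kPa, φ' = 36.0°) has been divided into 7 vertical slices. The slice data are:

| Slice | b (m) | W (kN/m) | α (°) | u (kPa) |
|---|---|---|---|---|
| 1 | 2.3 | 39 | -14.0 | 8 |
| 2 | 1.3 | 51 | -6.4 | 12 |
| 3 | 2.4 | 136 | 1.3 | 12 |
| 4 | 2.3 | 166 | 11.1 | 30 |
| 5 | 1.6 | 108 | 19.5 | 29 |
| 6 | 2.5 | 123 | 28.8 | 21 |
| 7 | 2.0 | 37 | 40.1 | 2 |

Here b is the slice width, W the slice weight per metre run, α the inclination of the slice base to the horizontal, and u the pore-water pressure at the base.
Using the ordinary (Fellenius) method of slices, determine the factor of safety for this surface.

Ordinary method of slices: FS = Σ[c'·Δl_i + (W_i cosα_i − u_i·Δl_i)·tanφ'] / Σ W_i sinα_i, with Δl_i = b_i / cosα_i.
Slice 1: Δl = 2.3/cos(-14.0°) = 2.370 m; N'_1 = 39·cos(-14.0°) − 8·2.370 = 18.9; c'Δl = 1.66; W sinα = -9.4
Slice 2: Δl = 1.3/cos(-6.4°) = 1.308 m; N'_2 = 51·cos(-6.4°) − 12·1.308 = 35.0; c'Δl = 0.92; W sinα = -5.7
Slice 3: Δl = 2.4/cos1.3° = 2.401 m; N'_3 = 136·cos1.3° − 12·2.401 = 107.2; c'Δl = 1.68; W sinα = 3.1
Slice 4: Δl = 2.3/cos11.1° = 2.344 m; N'_4 = 166·cos11.1° − 30·2.344 = 92.6; c'Δl = 1.64; W sinα = 32.0
Slice 5: Δl = 1.6/cos19.5° = 1.697 m; N'_5 = 108·cos19.5° − 29·1.697 = 52.6; c'Δl = 1.19; W sinα = 36.1
Slice 6: Δl = 2.5/cos28.8° = 2.853 m; N'_6 = 123·cos28.8° − 21·2.853 = 47.9; c'Δl = 2.00; W sinα = 59.3
Slice 7: Δl = 2.0/cos40.1° = 2.615 m; N'_7 = 37·cos40.1° − 2·2.615 = 23.1; c'Δl = 1.83; W sinα = 23.8
Σc'Δl = 10.9 kN/m; ΣN' = 377.1 kN/m; ΣW sinα = 139.1 kN/m
Resisting = 10.9 + 377.1·tan36.0° = 10.9 + 274.0 = 284.9 kN/m
FS = 284.9 / 139.1 = 2.049

FS = 2.05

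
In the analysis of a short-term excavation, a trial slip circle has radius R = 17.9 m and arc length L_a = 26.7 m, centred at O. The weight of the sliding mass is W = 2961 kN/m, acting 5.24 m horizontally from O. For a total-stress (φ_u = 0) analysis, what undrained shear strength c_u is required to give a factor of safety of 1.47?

c_u = 47.7 kPa

FS = c_u·L_a·R / (W·d), so c_u = FS·W·d / (L_a·R).
c_u = 1.47·2961·5.24 / (26.70·17.9) = 22808.0 / 477.93 = 47.72 kPa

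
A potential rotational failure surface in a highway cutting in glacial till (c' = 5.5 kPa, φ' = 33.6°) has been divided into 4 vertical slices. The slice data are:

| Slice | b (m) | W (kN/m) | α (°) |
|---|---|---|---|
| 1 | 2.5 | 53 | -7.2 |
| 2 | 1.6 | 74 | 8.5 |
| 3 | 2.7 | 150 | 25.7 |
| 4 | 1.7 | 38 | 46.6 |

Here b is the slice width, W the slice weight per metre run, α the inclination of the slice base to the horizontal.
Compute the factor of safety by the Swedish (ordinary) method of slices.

FS = 2.51

Ordinary method of slices: FS = Σ[c'·Δl_i + (W_i cosα_i)·tanφ'] / Σ W_i sinα_i, with Δl_i = b_i / cosα_i.
Slice 1: Δl = 2.5/cos(-7.2°) = 2.520 m; N'_1 = 53·cos(-7.2°) = 52.6; c'Δl = 13.86; W sinα = -6.6
Slice 2: Δl = 1.6/cos8.5° = 1.618 m; N'_2 = 74·cos8.5° = 73.2; c'Δl = 8.90; W sinα = 10.9
Slice 3: Δl = 2.7/cos25.7° = 2.996 m; N'_3 = 150·cos25.7° = 135.2; c'Δl = 16.48; W sinα = 65.0
Slice 4: Δl = 1.7/cos46.6° = 2.474 m; N'_4 = 38·cos46.6° = 26.1; c'Δl = 13.61; W sinα = 27.6
Σc'Δl = 52.8 kN/m; ΣN' = 287.0 kN/m; ΣW sinα = 97.0 kN/m
Resisting = 52.8 + 287.0·tan33.6° = 52.8 + 190.7 = 243.6 kN/m
FS = 243.6 / 97.0 = 2.512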